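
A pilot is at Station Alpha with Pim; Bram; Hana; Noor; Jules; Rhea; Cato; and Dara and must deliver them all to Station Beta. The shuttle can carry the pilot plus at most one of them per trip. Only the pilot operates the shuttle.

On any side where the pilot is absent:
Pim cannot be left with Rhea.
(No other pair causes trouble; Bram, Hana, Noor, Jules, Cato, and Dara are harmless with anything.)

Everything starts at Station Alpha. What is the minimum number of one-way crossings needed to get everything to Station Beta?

Counting alone: the pilot can take at most 1 across per trip to Station Beta, so moving all 8 needs at least 8 loaded trips out, with a return between consecutive ones — at least 15 crossings.
The plan below uses exactly 15 crossings, so it is optimal:
1. Pilot goes to Station Beta with Pim.
2. Pilot goes back to Station Alpha alone.
3. Pilot goes to Station Beta with Bram.
4. Pilot goes back to Station Alpha alone.
5. Pilot goes to Station Beta with Hana.
6. Pilot goes back to Station Alpha alone.
7. Pilot goes to Station Beta with Noor.
8. Pilot goes back to Station Alpha alone.
9. Pilot goes to Station Beta with Jules.
10. Pilot goes back to Station Alpha alone.
11. Pilot goes to Station Beta with Cato.
12. Pilot goes back to Station Alpha alone.
13. Pilot goes to Station Beta with Dara.
14. Pilot goes back to Station Alpha alone.
15. Pilot goes to Station Beta with Rhea.

15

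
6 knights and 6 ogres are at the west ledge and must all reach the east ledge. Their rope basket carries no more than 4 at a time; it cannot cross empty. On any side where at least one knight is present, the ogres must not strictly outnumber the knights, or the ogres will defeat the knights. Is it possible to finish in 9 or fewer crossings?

Yes — this plan uses 9 crossings (≤ 9):
1. 2 ogres → the east ledge.  (the west ledge: 6K 4O; the east ledge: 0K 2O)
2. 1 ogre ← the west ledge.  (the west ledge: 6K 5O; the east ledge: 0K 1O)
3. 4 ogres → the east ledge.  (the west ledge: 6K 1O; the east ledge: 0K 5O)
4. 1 ogre ← the west ledge.  (the west ledge: 6K 2O; the east ledge: 0K 4O)
5. 4 knights → the east ledge.  (the west ledge: 2K 2O; the east ledge: 4K 4O)
6. 1 knight and 1 ogre ← the west ledge.  (the west ledge: 3K 3O; the east ledge: 3K 3O)
7. 2 knights and 2 ogres → the east ledge.  (the west ledge: 1K 1O; the east ledge: 5K 5O)
8. 1 knight and 1 ogre ← the west ledge.  (the west ledge: 2K 2O; the east ledge: 4K 4O)
9. 2 knights and 2 ogres → the east ledge.  (the west ledge: 0K 0O; the east ledge: 6K 6O)

Yes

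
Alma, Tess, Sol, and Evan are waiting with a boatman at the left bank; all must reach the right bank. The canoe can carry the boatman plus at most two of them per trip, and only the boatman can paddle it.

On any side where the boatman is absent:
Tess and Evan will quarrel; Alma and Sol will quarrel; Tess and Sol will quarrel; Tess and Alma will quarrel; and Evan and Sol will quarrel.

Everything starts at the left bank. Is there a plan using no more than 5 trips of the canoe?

Yes

Yes — this plan uses 5 crossings (≤ 5):
1. Boatman goes to the right bank with Sol and Tess.  [the left bank: Alma, Evan | the right bank: Sol, Tess]
2. Boatman goes back to the left bank with Tess.  [the left bank: Alma, Evan, Tess | the right bank: Sol]
3. Boatman goes to the right bank with Alma and Evan.  [the left bank: Tess | the right bank: Alma, Evan, Sol]
4. Boatman goes back to the left bank with Sol.  [the left bank: Sol, Tess | the right bank: Alma, Evan]
5. Boatman goes to the right bank with Sol and Tess.  [the left bank: — | the right bank: Alma, Evan, Sol, Tess]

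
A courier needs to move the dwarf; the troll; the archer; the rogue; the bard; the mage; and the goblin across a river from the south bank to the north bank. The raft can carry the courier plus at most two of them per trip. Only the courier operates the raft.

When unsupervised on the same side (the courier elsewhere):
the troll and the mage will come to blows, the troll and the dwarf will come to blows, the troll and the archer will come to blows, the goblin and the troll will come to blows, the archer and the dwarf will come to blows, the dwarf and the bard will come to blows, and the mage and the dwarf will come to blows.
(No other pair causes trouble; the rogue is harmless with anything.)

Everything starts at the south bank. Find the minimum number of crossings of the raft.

11

Counting alone: the courier can take at most 2 across per trip to the north bank, so moving all 7 needs at least 4 loaded trips out, with a return between consecutive ones — at least 7 crossings.
The safety rule pushes this higher. Following every safe sequence of crossings, the most of the 7 that can be at the north bank as the raft arrives there on crossings 7, 9 is 5, 6 respectively — never all 7.
So no plan with fewer than 11 crossings exists, and this one achieves 11:
1. Courier goes to the north bank with the dwarf and the troll.  [the south bank: the archer, the bard, the goblin, the mage, the rogue | the north bank: the dwarf, the troll]
2. Courier goes back to the south bank with the dwarf.  [the south bank: the archer, the bard, the dwarf, the goblin, the mage, the rogue | the north bank: the troll]
3. Courier goes to the north bank with the dwarf and the rogue.  [the south bank: the archer, the bard, the goblin, the mage | the north bank: the dwarf, the rogue, the troll]
4. Courier goes back to the south bank with the dwarf.  [the south bank: the archer, the bard, the dwarf, the goblin, the mage | the north bank: the rogue, the troll]
5. Courier goes to the north bank with the bard and the dwarf.  [the south bank: the archer, the goblin, the mage | the north bank: the bard, the dwarf, the rogue, the troll]
6. Courier goes back to the south bank with the dwarf.  [the south bank: the archer, the dwarf, the goblin, the mage | the north bank: the bard, the rogue, the troll]
7. Courier goes to the north bank with the archer and the mage.  [the south bank: the dwarf, the goblin | the north bank: the archer, the bard, the mage, the rogue, the troll]
8. Courier goes back to the south bank with the troll.  [the south bank: the dwarf, the goblin, the troll | the north bank: the archer, the bard, the mage, the rogue]
9. Courier goes to the north bank with the dwarf and the goblin.  [the south bank: the troll | the north bank: the archer, the bard, the dwarf, the goblin, the mage, the rogue]
10. Courier goes back to the south bank with the dwarf.  [the south bank: the dwarf, the troll | the north bank: the archer, the bard, the goblin, the mage, the rogue]
11. Courier goes to the north bank with the dwarf and the troll.  [the south bank: — | the north bank: the archer, the bard, the dwarf, the goblin, the mage, the rogue, the troll]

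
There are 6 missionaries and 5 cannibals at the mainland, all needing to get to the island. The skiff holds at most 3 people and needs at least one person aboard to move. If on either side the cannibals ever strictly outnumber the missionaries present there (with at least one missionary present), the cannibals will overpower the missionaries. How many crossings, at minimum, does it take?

Counting alone: each trip to the island takes at most 3 across and each return brings at least 1 back, so after t trips out (and t−1 returns) at most 3t − (t−1) of the 11 are across; that first reaches 11 at t = 5, so at least 9 crossings are needed.
The plan below uses exactly 9 crossings, so it is optimal:
1. 3 cannibals → the island.  (the mainland: 6M 2C; the island: 0M 3C)
2. 1 cannibal ← the mainland.  (the mainland: 6M 3C; the island: 0M 2C)
3. 3 missionaries → the island.  (the mainland: 3M 3C; the island: 3M 2C)
4. 1 missionary ← the mainland.  (the mainland: 4M 3C; the island: 2M 2C)
5. 2 missionaries and 1 cannibal → the island.  (the mainland: 2M 2C; the island: 4M 3C)
6. 1 missionary ← the mainland.  (the mainland: 3M 2C; the island: 3M 3C)
7. 2 missionaries and 1 cannibal → the island.  (the mainland: 1M 1C; the island: 5M 4C)
8. 1 missionary ← the mainland.  (the mainland: 2M 1C; the island: 4M 4C)
9. 2 missionaries and 1 cannibal → the island.  (the mainland: 0M 0C; the island: 6M 5C)

9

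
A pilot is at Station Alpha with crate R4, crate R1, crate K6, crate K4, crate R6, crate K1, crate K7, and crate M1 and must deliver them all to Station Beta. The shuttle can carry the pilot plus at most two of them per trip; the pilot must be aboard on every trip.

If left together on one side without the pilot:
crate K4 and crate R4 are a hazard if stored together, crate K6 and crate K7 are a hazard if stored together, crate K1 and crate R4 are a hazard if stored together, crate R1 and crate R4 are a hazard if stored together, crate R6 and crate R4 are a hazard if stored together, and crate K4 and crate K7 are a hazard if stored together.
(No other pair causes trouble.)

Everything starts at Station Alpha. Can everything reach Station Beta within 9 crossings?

Yes — this plan uses 9 crossings (≤ 9):
1. Pilot goes to Station Beta with crate K7 and crate R4.
2. Pilot goes back to Station Alpha alone.
3. Pilot goes to Station Beta with crate R1 and crate R6.
4. Pilot goes back to Station Alpha with crate R4.
5. Pilot goes to Station Beta with crate K1 and crate K4.
6. Pilot goes back to Station Alpha with crate K7.
7. Pilot goes to Station Beta with crate K6 and crate M1.
8. Pilot goes back to Station Alpha alone.
9. Pilot goes to Station Beta with crate K7 and crate R4.

Yes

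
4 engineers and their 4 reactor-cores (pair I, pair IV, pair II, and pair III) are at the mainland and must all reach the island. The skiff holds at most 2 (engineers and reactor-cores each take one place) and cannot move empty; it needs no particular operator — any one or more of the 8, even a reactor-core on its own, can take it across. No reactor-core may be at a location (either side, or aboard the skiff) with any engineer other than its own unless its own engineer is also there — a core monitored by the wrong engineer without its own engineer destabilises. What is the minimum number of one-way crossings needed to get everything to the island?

Following every safe sequence of crossings from the start, the most of the 8 that can be at the island as the skiff arrives there on crossings 1, 3, 5 is 2, 3, 4 respectively; the best ever achieved is 4 of 8.
From crossing 7 on, no configuration arises that was not already reachable earlier: only 44 distinct safe configurations (who is on which side, and where the skiff is) can ever be reached, none of them has everyone across, and every continuation just revisits them. So no valid plan exists.

impossible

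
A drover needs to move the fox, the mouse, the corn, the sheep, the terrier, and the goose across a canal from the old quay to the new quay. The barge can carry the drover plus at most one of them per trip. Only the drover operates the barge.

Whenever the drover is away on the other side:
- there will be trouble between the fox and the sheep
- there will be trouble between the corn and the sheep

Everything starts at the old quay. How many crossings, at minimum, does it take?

Counting alone: the drover can take at most 1 across per trip to the new quay, so moving all 6 needs at least 6 loaded trips out, with a return between consecutive ones — at least 11 crossings.
The safety rule pushes this higher. Following every safe sequence of crossings, the most of the 6 that can be at the new quay as the barge arrives there on crossing 11 is 5 — never all 6.
So no plan with fewer than 13 crossings exists, and this one achieves 13:
1. Drover goes to the new quay with the sheep.  [the old quay: the corn, the fox, the goose, the mouse, the terrier | the new quay: the sheep]
2. Drover goes back to the old quay alone.  [the old quay: the corn, the fox, the goose, the mouse, the terrier | the new quay: the sheep]
3. Drover goes to the new quay with the fox.  [the old quay: the corn, the goose, the mouse, the terrier | the new quay: the fox, the sheep]
4. Drover goes back to the old quay with the sheep.  [the old quay: the corn, the goose, the mouse, the sheep, the terrier | the new quay: the fox]
5. Drover goes to the new quay with the corn.  [the old quay: the goose, the mouse, the sheep, the terrier | the new quay: the corn, the fox]
6. Drover goes back to the old quay alone.  [the old quay: the goose, the mouse, the sheep, the terrier | the new quay: the corn, the fox]
7. Drover goes to the new quay with the mouse.  [the old quay: the goose, the sheep, the terrier | the new quay: the corn, the fox, the mouse]
8. Drover goes back to the old quay alone.  [the old quay: the goose, the sheep, the terrier | the new quay: the corn, the fox, the mouse]
9. Drover goes to the new quay with the terrier.  [the old quay: the goose, the sheep | the new quay: the corn, the fox, the mouse, the terrier]
10. Drover goes back to the old quay alone.  [the old quay: the goose, the sheep | the new quay: the corn, the fox, the mouse, the terrier]
11. Drover goes to the new quay with the goose.  [the old quay: the sheep | the new quay: the corn, the fox, the goose, the mouse, the terrier]
12. Drover goes back to the old quay alone.  [the old quay: the sheep | the new quay: the corn, the fox, the goose, the mouse, the terrier]
13. Drover goes to the new quay with the sheep.  [the old quay: — | the new quay: the corn, the fox, the goose, the mouse, the sheep, the terrier]

13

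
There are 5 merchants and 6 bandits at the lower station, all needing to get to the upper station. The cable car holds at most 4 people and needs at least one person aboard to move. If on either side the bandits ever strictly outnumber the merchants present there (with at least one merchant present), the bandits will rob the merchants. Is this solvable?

The bandits already outnumber the merchants at the lower station before anyone moves, so the starting position itself is disallowed.

No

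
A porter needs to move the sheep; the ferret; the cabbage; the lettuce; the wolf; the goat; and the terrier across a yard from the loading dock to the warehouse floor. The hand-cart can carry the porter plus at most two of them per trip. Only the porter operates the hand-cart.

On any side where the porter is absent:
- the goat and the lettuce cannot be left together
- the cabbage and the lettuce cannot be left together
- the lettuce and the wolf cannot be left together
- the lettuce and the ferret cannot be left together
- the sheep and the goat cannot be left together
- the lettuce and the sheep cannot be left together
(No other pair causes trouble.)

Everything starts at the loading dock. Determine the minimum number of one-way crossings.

Counting alone: the porter can take at most 2 across per trip to the warehouse floor, so moving all 7 needs at least 4 loaded trips out, with a return between consecutive ones — at least 7 crossings.
The safety rule pushes this higher. Following every safe sequence of crossings, the most of the 7 that can be at the warehouse floor as the hand-cart arrives there on crossings 7, 9 is 5, 6 respectively — never all 7.
So no plan with fewer than 11 crossings exists, and this one achieves 11:
1. Porter goes to the warehouse floor with the lettuce and the sheep.  [the loading dock: the cabbage, the ferret, the goat, the terrier, the wolf | the warehouse floor: the lettuce, the sheep]
2. Porter goes back to the loading dock with the sheep.  [the loading dock: the cabbage, the ferret, the goat, the sheep, the terrier, the wolf | the warehouse floor: the lettuce]
3. Porter goes to the warehouse floor with the ferret and the sheep.  [the loading dock: the cabbage, the goat, the terrier, the wolf | the warehouse floor: the ferret, the lettuce, the sheep]
4. Porter goes back to the loading dock with the lettuce.  [the loading dock: the cabbage, the goat, the lettuce, the terrier, the wolf | the warehouse floor: the ferret, the sheep]
5. Porter goes to the warehouse floor with the cabbage and the lettuce.  [the loading dock: the goat, the terrier, the wolf | the warehouse floor: the cabbage, the ferret, the lettuce, the sheep]
6. Porter goes back to the loading dock with the lettuce.  [the loading dock: the goat, the lettuce, the terrier, the wolf | the warehouse floor: the cabbage, the ferret, the sheep]
7. Porter goes to the warehouse floor with the lettuce and the wolf.  [the loading dock: the goat, the terrier | the warehouse floor: the cabbage, the ferret, the lettuce, the sheep, the wolf]
8. Porter goes back to the loading dock with the lettuce.  [the loading dock: the goat, the lettuce, the terrier | the warehouse floor: the cabbage, the ferret, the sheep, the wolf]
9. Porter goes to the warehouse floor with the lettuce and the terrier.  [the loading dock: the goat | the warehouse floor: the cabbage, the ferret, the lettuce, the sheep, the terrier, the wolf]
10. Porter goes back to the loading dock with the lettuce.  [the loading dock: the goat, the lettuce | the warehouse floor: the cabbage, the ferret, the sheep, the terrier, the wolf]
11. Porter goes to the warehouse floor with the goat and the lettuce.  [the loading dock: — | the warehouse floor: the cabbage, the ferret, the goat, the lettuce, the sheep, the terrier, the wolf]

11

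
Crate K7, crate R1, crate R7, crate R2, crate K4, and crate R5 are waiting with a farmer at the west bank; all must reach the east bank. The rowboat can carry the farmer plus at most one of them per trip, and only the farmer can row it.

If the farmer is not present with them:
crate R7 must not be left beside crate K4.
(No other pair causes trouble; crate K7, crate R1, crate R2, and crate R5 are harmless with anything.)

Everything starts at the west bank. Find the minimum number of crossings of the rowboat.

Counting alone: the farmer can take at most 1 across per trip to the east bank, so moving all 6 needs at least 6 loaded trips out, with a return between consecutive ones — at least 11 crossings.
The plan below uses exactly 11 crossings, so it is optimal:
1. Farmer goes to the east bank with crate R7.
2. Farmer goes back to the west bank alone.
3. Farmer goes to the east bank with crate K7.
4. Farmer goes back to the west bank alone.
5. Farmer goes to the east bank with crate R1.
6. Farmer goes back to the west bank alone.
7. Farmer goes to the east bank with crate R2.
8. Farmer goes back to the west bank alone.
9. Farmer goes to the east bank with crate R5.
10. Farmer goes back to the west bank alone.
11. Farmer goes to the east bank with crate K4.

11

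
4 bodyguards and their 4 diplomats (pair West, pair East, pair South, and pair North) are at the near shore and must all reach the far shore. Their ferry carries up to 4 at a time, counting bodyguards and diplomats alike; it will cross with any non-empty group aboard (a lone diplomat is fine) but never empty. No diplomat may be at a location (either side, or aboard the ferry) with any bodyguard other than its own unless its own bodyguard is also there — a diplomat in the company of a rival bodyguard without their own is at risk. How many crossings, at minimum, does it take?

5

Counting alone: each trip to the far shore takes at most 4 across and each return brings at least 1 back, so after t trips out (and t−1 returns) at most 4t − (t−1) of the 8 are across; that first reaches 8 at t = 3, so at least 5 crossings are needed.
The plan below uses exactly 5 crossings, so it is optimal:
1. bodyguard West and diplomat West cross → the far shore.
2. bodyguard West crosses ← the near shore.
3. bodyguard East, bodyguard North, bodyguard South, and bodyguard West cross → the far shore.
4. diplomat West crosses ← the near shore.
5. diplomat East, diplomat North, diplomat South, and diplomat West cross → the far shore.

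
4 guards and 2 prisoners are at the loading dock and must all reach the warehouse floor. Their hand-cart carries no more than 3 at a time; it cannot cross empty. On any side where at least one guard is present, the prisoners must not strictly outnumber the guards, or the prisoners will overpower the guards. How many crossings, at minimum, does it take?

5

Counting alone: each trip to the warehouse floor takes at most 3 across and each return brings at least 1 back, so after t trips out (and t−1 returns) at most 3t − (t−1) of the 6 are across; that first reaches 6 at t = 3, so at least 5 crossings are needed.
The plan below uses exactly 5 crossings, so it is optimal:
1. 2 prisoners → the warehouse floor.  (the loading dock: 4G 0P; the warehouse floor: 0G 2P)
2. 1 prisoner ← the loading dock.  (the loading dock: 4G 1P; the warehouse floor: 0G 1P)
3. 2 guards and 1 prisoner → the warehouse floor.  (the loading dock: 2G 0P; the warehouse floor: 2G 2P)
4. 1 prisoner ← the loading dock.  (the loading dock: 2G 1P; the warehouse floor: 2G 1P)
5. 2 guards and 1 prisoner → the warehouse floor.  (the loading dock: 0G 0P; the warehouse floor: 4G 2P)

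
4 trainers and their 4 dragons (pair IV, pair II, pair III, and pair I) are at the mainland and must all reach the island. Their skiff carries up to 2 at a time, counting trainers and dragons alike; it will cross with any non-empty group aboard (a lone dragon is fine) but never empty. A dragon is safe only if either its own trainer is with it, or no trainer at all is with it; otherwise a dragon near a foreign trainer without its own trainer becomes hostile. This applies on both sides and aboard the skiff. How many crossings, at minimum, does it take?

impossible

Following every safe sequence of crossings from the start, the most of the 8 that can be at the island as the skiff arrives there on crossings 1, 3, 5 is 2, 3, 4 respectively; the best ever achieved is 4 of 8.
From crossing 7 on, no configuration arises that was not already reachable earlier: only 44 distinct safe configurations (who is on which side, and where the skiff is) can ever be reached, none of them has everyone across, and every continuation just revisits them. So no valid plan exists.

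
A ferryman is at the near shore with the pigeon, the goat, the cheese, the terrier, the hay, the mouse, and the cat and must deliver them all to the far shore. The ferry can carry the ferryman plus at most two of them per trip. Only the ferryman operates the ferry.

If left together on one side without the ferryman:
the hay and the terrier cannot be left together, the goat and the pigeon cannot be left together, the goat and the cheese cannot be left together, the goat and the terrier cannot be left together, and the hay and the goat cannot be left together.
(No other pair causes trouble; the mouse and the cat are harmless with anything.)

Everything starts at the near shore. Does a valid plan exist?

Yes

1. Ferryman goes to the far shore with the goat and the terrier.  [the near shore: the cat, the cheese, the hay, the mouse, the pigeon | the far shore: the goat, the terrier]
2. Ferryman goes back to the near shore with the goat.  [the near shore: the cat, the cheese, the goat, the hay, the mouse, the pigeon | the far shore: the terrier]
3. Ferryman goes to the far shore with the goat and the pigeon.  [the near shore: the cat, the cheese, the hay, the mouse | the far shore: the goat, the pigeon, the terrier]
4. Ferryman goes back to the near shore with the goat.  [the near shore: the cat, the cheese, the goat, the hay, the mouse | the far shore: the pigeon, the terrier]
5. Ferryman goes to the far shore with the cheese and the goat.  [the near shore: the cat, the hay, the mouse | the far shore: the cheese, the goat, the pigeon, the terrier]
6. Ferryman goes back to the near shore with the goat.  [the near shore: the cat, the goat, the hay, the mouse | the far shore: the cheese, the pigeon, the terrier]
7. Ferryman goes to the far shore with the goat and the mouse.  [the near shore: the cat, the hay | the far shore: the cheese, the goat, the mouse, the pigeon, the terrier]
8. Ferryman goes back to the near shore with the goat.  [the near shore: the cat, the goat, the hay | the far shore: the cheese, the mouse, the pigeon, the terrier]
9. Ferryman goes to the far shore with the cat and the goat.  [the near shore: the hay | the far shore: the cat, the cheese, the goat, the mouse, the pigeon, the terrier]
10. Ferryman goes back to the near shore with the goat.  [the near shore: the goat, the hay | the far shore: the cat, the cheese, the mouse, the pigeon, the terrier]
11. Ferryman goes to the far shore with the goat and the hay.  [the near shore: — | the far shore: the cat, the cheese, the goat, the hay, the mouse, the pigeon, the terrier]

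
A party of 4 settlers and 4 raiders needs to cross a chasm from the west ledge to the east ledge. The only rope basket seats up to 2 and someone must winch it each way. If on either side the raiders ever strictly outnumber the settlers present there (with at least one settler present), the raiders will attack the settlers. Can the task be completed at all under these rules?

Following every safe sequence of crossings from the start, the most of the 8 that can be at the east ledge as the rope basket arrives there on crossings 1, 3, 5 is 2, 3, 4 respectively; the best ever achieved is 4 of 8.
From crossing 7 on, no configuration arises that was not already reachable earlier: only 11 distinct safe configurations (who is on which side, and where the rope basket is) can ever be reached, none of them has everyone across, and every continuation just revisits them. They are: 0 settlers + 0 raiders across (rope basket back at the start); 0 settlers + 1 raider across (rope basket there); 0 settlers + 1 raider across (rope basket back at the start); 0 settlers + 2 raiders across (rope basket there); 0 settlers + 2 raiders across (rope basket back at the start); 0 settlers + 3 raiders across (rope basket there); 0 settlers + 3 raiders across (rope basket back at the start); 0 settlers + 4 raiders across (rope basket there); 1 settler + 1 raider across (rope basket there); 1 settler + 1 raider across (rope basket back at the start); 2 settlers + 2 raiders across (rope basket there). So no valid plan exists.

No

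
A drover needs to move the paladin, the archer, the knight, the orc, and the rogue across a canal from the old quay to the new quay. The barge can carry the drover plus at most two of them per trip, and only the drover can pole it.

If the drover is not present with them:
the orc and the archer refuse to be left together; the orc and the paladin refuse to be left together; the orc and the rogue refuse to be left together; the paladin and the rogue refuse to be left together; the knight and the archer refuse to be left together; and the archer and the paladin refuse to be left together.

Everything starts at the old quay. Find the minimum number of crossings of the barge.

Whatever the first load, the items left behind include a forbidden pair without the drover. No opening move is safe, so no plan exists.

impossible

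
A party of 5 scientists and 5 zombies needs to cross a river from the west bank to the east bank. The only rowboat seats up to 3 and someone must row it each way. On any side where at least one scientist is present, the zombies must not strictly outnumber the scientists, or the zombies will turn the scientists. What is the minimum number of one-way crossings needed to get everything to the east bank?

Counting alone: each trip to the east bank takes at most 3 across and each return brings at least 1 back, so after t trips out (and t−1 returns) at most 3t − (t−1) of the 10 are across; that first reaches 10 at t = 5, so at least 9 crossings are needed.
The safety rule pushes this higher. Following every safe sequence of crossings, the most of the 10 that can be at the east bank as the rowboat arrives there on crossing 9 is 9 — never all 10.
So no plan with fewer than 11 crossings exists, and this one achieves 11:
1. 2 zombies → the east bank.  (the west bank: 5S 3Z; the east bank: 0S 2Z)
2. 1 zombie ← the west bank.  (the west bank: 5S 4Z; the east bank: 0S 1Z)
3. 3 zombies → the east bank.  (the west bank: 5S 1Z; the east bank: 0S 4Z)
4. 1 zombie ← the west bank.  (the west bank: 5S 2Z; the east bank: 0S 3Z)
5. 3 scientists → the east bank.  (the west bank: 2S 2Z; the east bank: 3S 3Z)
6. 1 scientist and 1 zombie ← the west bank.  (the west bank: 3S 3Z; the east bank: 2S 2Z)
7. 3 scientists → the east bank.  (the west bank: 0S 3Z; the east bank: 5S 2Z)
8. 1 zombie ← the west bank.  (the west bank: 0S 4Z; the east bank: 5S 1Z)
9. 2 zombies → the east bank.  (the west bank: 0S 2Z; the east bank: 5S 3Z)
10. 1 zombie ← the west bank.  (the west bank: 0S 3Z; the east bank: 5S 2Z)
11. 3 zombies → the east bank.  (the west bank: 0S 0Z; the east bank: 5S 5Z)

11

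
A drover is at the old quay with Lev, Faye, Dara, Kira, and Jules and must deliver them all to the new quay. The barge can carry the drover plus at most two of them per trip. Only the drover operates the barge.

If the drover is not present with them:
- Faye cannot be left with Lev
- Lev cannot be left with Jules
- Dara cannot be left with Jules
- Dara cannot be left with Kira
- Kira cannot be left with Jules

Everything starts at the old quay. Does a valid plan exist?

Whatever the first load, the items left behind include a forbidden pair without the drover. No opening move is safe, so no plan exists.

No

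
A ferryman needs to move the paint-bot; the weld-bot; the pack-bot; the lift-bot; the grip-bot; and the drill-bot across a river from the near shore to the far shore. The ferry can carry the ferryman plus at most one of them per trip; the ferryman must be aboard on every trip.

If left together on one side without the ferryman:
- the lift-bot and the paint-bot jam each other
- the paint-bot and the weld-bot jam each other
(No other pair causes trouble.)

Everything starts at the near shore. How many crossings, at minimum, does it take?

Counting alone: the ferryman can take at most 1 across per trip to the far shore, so moving all 6 needs at least 6 loaded trips out, with a return between consecutive ones — at least 11 crossings.
The safety rule pushes this higher. Following every safe sequence of crossings, the most of the 6 that can be at the far shore as the ferry arrives there on crossing 11 is 5 — never all 6.
So no plan with fewer than 13 crossings exists, and this one achieves 13:
1. Ferryman goes to the far shore with the paint-bot.
2. Ferryman goes back to the near shore alone.
3. Ferryman goes to the far shore with the weld-bot.
4. Ferryman goes back to the near shore with the paint-bot.
5. Ferryman goes to the far shore with the lift-bot.
6. Ferryman goes back to the near shore alone.
7. Ferryman goes to the far shore with the pack-bot.
8. Ferryman goes back to the near shore alone.
9. Ferryman goes to the far shore with the grip-bot.
10. Ferryman goes back to the near shore alone.
11. Ferryman goes to the far shore with the drill-bot.
12. Ferryman goes back to the near shore alone.
13. Ferryman goes to the far shore with the paint-bot.

13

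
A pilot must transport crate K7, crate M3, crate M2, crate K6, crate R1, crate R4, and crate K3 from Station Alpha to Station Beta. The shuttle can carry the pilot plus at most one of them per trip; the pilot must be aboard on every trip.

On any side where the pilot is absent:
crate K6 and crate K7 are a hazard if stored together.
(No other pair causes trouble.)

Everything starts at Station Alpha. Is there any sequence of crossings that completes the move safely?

Yes

1. Pilot goes to Station Beta with crate K7.  [Station Alpha: crate K3, crate K6, crate M2, crate M3, crate R1, crate R4 | Station Beta: crate K7]
2. Pilot goes back to Station Alpha alone.  [Station Alpha: crate K3, crate K6, crate M2, crate M3, crate R1, crate R4 | Station Beta: crate K7]
3. Pilot goes to Station Beta with crate M3.  [Station Alpha: crate K3, crate K6, crate M2, crate R1, crate R4 | Station Beta: crate K7, crate M3]
4. Pilot goes back to Station Alpha alone.  [Station Alpha: crate K3, crate K6, crate M2, crate R1, crate R4 | Station Beta: crate K7, crate M3]
5. Pilot goes to Station Beta with crate M2.  [Station Alpha: crate K3, crate K6, crate R1, crate R4 | Station Beta: crate K7, crate M2, crate M3]
6. Pilot goes back to Station Alpha alone.  [Station Alpha: crate K3, crate K6, crate R1, crate R4 | Station Beta: crate K7, crate M2, crate M3]
7. Pilot goes to Station Beta with crate R1.  [Station Alpha: crate K3, crate K6, crate R4 | Station Beta: crate K7, crate M2, crate M3, crate R1]
8. Pilot goes back to Station Alpha alone.  [Station Alpha: crate K3, crate K6, crate R4 | Station Beta: crate K7, crate M2, crate M3, crate R1]
9. Pilot goes to Station Beta with crate R4.  [Station Alpha: crate K3, crate K6 | Station Beta: crate K7, crate M2, crate M3, crate R1, crate R4]
10. Pilot goes back to Station Alpha alone.  [Station Alpha: crate K3, crate K6 | Station Beta: crate K7, crate M2, crate M3, crate R1, crate R4]
11. Pilot goes to Station Beta with crate K3.  [Station Alpha: crate K6 | Station Beta: crate K3, crate K7, crate M2, crate M3, crate R1, crate R4]
12. Pilot goes back to Station Alpha alone.  [Station Alpha: crate K6 | Station Beta: crate K3, crate K7, crate M2, crate M3, crate R1, crate R4]
13. Pilot goes to Station Beta with crate K6.  [Station Alpha: — | Station Beta: crate K3, crate K6, crate K7, crate M2, crate M3, crate R1, crate R4]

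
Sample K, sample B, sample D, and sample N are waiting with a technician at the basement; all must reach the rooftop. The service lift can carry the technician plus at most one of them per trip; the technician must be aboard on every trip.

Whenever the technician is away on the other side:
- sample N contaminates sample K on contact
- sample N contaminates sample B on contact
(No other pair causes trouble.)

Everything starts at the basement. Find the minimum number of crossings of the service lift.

9

Counting alone: the technician can take at most 1 across per trip to the rooftop, so moving all 4 needs at least 4 loaded trips out, with a return between consecutive ones — at least 7 crossings.
The safety rule pushes this higher. Following every safe sequence of crossings, the most of the 4 that can be at the rooftop as the service lift arrives there on crossing 7 is 3 — never all 4.
So no plan with fewer than 9 crossings exists, and this one achieves 9:
1. Technician goes to the rooftop with sample N.  [the basement: sample B, sample D, sample K | the rooftop: sample N]
2. Technician goes back to the basement alone.  [the basement: sample B, sample D, sample K | the rooftop: sample N]
3. Technician goes to the rooftop with sample K.  [the basement: sample B, sample D | the rooftop: sample K, sample N]
4. Technician goes back to the basement with sample N.  [the basement: sample B, sample D, sample N | the rooftop: sample K]
5. Technician goes to the rooftop with sample B.  [the basement: sample D, sample N | the rooftop: sample B, sample K]
6. Technician goes back to the basement alone.  [the basement: sample D, sample N | the rooftop: sample B, sample K]
7. Technician goes to the rooftop with sample D.  [the basement: sample N | the rooftop: sample B, sample D, sample K]
8. Technician goes back to the basement alone.  [the basement: sample N | the rooftop: sample B, sample D, sample K]
9. Technician goes to the rooftop with sample N.  [the basement: — | the rooftop: sample B, sample D, sample K, sample N]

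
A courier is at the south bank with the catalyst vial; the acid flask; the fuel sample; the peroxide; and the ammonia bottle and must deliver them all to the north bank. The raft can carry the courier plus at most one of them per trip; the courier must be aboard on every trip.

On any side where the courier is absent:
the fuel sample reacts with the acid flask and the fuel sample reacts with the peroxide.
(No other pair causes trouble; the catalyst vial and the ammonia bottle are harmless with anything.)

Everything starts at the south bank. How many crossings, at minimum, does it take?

11

Counting alone: the courier can take at most 1 across per trip to the north bank, so moving all 5 needs at least 5 loaded trips out, with a return between consecutive ones — at least 9 crossings.
The safety rule pushes this higher. Following every safe sequence of crossings, the most of the 5 that can be at the north bank as the raft arrives there on crossing 9 is 4 — never all 5.
So no plan with fewer than 11 crossings exists, and this one achieves 11:
1. Courier goes to the north bank with the fuel sample.  [the south bank: the acid flask, the ammonia bottle, the catalyst vial, the peroxide | the north bank: the fuel sample]
2. Courier goes back to the south bank alone.  [the south bank: the acid flask, the ammonia bottle, the catalyst vial, the peroxide | the north bank: the fuel sample]
3. Courier goes to the north bank with the catalyst vial.  [the south bank: the acid flask, the ammonia bottle, the peroxide | the north bank: the catalyst vial, the fuel sample]
4. Courier goes back to the south bank alone.  [the south bank: the acid flask, the ammonia bottle, the peroxide | the north bank: the catalyst vial, the fuel sample]
5. Courier goes to the north bank with the acid flask.  [the south bank: the ammonia bottle, the peroxide | the north bank: the acid flask, the catalyst vial, the fuel sample]
6. Courier goes back to the south bank with the fuel sample.  [the south bank: the ammonia bottle, the fuel sample, the peroxide | the north bank: the acid flask, the catalyst vial]
7. Courier goes to the north bank with the peroxide.  [the south bank: the ammonia bottle, the fuel sample | the north bank: the acid flask, the catalyst vial, the peroxide]
8. Courier goes back to the south bank alone.  [the south bank: the ammonia bottle, the fuel sample | the north bank: the acid flask, the catalyst vial, the peroxide]
9. Courier goes to the north bank with the ammonia bottle.  [the south bank: the fuel sample | the north bank: the acid flask, the ammonia bottle, the catalyst vial, the peroxide]
10. Courier goes back to the south bank alone.  [the south bank: the fuel sample | the north bank: the acid flask, the ammonia bottle, the catalyst vial, the peroxide]
11. Courier goes to the north bank with the fuel sample.  [the south bank: — | the north bank: the acid flask, the ammonia bottle, the catalyst vial, the fuel sample, the peroxide]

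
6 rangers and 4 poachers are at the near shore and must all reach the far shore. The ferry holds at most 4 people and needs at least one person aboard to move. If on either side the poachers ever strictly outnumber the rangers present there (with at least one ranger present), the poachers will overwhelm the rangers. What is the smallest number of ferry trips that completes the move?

5

Counting alone: each trip to the far shore takes at most 4 across and each return brings at least 1 back, so after t trips out (and t−1 returns) at most 4t − (t−1) of the 10 are across; that first reaches 10 at t = 3, so at least 5 crossings are needed.
The plan below uses exactly 5 crossings, so it is optimal:
1. 4 poachers → the far shore.  (the near shore: 6R 0P; the far shore: 0R 4P)
2. 1 poacher ← the near shore.  (the near shore: 6R 1P; the far shore: 0R 3P)
3. 4 rangers → the far shore.  (the near shore: 2R 1P; the far shore: 4R 3P)
4. 1 poacher ← the near shore.  (the near shore: 2R 2P; the far shore: 4R 2P)
5. 2 rangers and 2 poachers → the far shore.  (the near shore: 0R 0P; the far shore: 6R 4P)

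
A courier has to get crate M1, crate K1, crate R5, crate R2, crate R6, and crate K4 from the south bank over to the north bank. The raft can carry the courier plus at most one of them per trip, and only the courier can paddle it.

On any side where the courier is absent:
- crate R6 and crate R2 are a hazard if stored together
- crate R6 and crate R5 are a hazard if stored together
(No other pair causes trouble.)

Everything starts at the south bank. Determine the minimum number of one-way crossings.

Counting alone: the courier can take at most 1 across per trip to the north bank, so moving all 6 needs at least 6 loaded trips out, with a return between consecutive ones — at least 11 crossings.
The safety rule pushes this higher. Following every safe sequence of crossings, the most of the 6 that can be at the north bank as the raft arrives there on crossing 11 is 5 — never all 6.
So no plan with fewer than 13 crossings exists, and this one achieves 13:
1. Courier goes to the north bank with crate R6.
2. Courier goes back to the south bank alone.
3. Courier goes to the north bank with crate M1.
4. Courier goes back to the south bank alone.
5. Courier goes to the north bank with crate K1.
6. Courier goes back to the south bank alone.
7. Courier goes to the north bank with crate R5.
8. Courier goes back to the south bank with crate R6.
9. Courier goes to the north bank with crate R2.
10. Courier goes back to the south bank alone.
11. Courier goes to the north bank with crate K4.
12. Courier goes back to the south bank alone.
13. Courier goes to the north bank with crate R6.

13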